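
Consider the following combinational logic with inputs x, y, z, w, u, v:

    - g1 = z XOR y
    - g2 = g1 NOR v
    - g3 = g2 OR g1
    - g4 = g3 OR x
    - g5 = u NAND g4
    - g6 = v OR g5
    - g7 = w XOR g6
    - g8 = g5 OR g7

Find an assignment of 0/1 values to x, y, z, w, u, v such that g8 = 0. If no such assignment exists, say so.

x=0 y=1 z=0 w=0 u=1 v=0

Check with x=0 y=1 z=0 w=0 u=1 v=0:
g1 = z XOR y = 0 XOR 1 = 1
g2 = g1 NOR v = 1 NOR 0 = 0
g3 = g2 OR g1 = 0 OR 1 = 1
g4 = g3 OR x = 1 OR 0 = 1
g5 = u NAND g4 = 1 NAND 1 = 0
g6 = v OR g5 = 0 OR 0 = 0
g7 = w XOR g6 = 0 XOR 0 = 0
g8 = g5 OR g7 = 0 OR 0 = 0
So g8 = 0 as required.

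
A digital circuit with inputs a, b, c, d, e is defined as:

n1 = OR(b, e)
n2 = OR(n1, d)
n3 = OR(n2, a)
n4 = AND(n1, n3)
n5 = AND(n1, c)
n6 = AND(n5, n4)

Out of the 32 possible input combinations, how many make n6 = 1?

12

n6 = AND(n5, n4) must be 1, so both n5 = 1 and n4 = 1.
Enumerating the 32 input combinations, 12 give n6 = 1 and 20 give n6 = 0.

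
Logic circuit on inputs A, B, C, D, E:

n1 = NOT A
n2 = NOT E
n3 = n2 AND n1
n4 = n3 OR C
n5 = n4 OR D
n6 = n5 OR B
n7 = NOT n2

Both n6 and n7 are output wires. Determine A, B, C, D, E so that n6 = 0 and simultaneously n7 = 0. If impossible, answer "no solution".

Check with A=1, B=0, C=0, D=0, E=0:
n1 = NOT A = NOT 1 = 0
n2 = NOT E = NOT 0 = 1
n3 = n2 AND n1 = 1 AND 0 = 0
n4 = n3 OR C = 0 OR 0 = 0
n5 = n4 OR D = 0 OR 0 = 0
n6 = n5 OR B = 0 OR 0 = 0
n7 = NOT n2 = NOT 1 = 0
So n6 = 0 and n7 = 0.

A=1, B=0, C=0, D=0, E=0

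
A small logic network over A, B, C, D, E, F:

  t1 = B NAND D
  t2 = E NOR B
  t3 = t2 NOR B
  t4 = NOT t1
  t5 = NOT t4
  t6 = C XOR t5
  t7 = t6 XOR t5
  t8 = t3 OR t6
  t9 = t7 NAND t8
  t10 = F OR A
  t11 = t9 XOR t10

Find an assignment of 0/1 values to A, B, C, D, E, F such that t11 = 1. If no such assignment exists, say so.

A=0, B=1, C=0, D=1, E=0, F=0

Check with A=0, B=1, C=0, D=1, E=0, F=0:
t1 = B NAND D = 1 NAND 1 = 0
t2 = E NOR B = 0 NOR 1 = 0
t3 = t2 NOR B = 0 NOR 1 = 0
t4 = NOT t1 = NOT 0 = 1
t5 = NOT t4 = NOT 1 = 0
t6 = C XOR t5 = 0 XOR 0 = 0
t7 = t6 XOR t5 = 0 XOR 0 = 0
t8 = t3 OR t6 = 0 OR 0 = 0
t9 = t7 NAND t8 = 0 NAND 0 = 1
t10 = F OR A = 0 OR 0 = 0
t11 = t9 XOR t10 = 1 XOR 0 = 1
So t11 = 1 as required.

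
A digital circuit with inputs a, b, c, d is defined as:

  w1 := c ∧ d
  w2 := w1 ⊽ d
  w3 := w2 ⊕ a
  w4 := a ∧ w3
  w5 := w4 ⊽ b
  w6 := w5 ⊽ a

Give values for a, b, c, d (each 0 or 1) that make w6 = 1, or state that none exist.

a=0, b=1, c=1, d=0

Check with a=0, b=1, c=1, d=0:
w1 = c ∧ d = 1 ∧ 0 = 0
w2 = w1 ⊽ d = 0 ⊽ 0 = 1
w3 = w2 ⊕ a = 1 ⊕ 0 = 1
w4 = a ∧ w3 = 0 ∧ 1 = 0
w5 = w4 ⊽ b = 0 ⊽ 1 = 0
w6 = w5 ⊽ a = 0 ⊽ 0 = 1
So w6 = 1 as required.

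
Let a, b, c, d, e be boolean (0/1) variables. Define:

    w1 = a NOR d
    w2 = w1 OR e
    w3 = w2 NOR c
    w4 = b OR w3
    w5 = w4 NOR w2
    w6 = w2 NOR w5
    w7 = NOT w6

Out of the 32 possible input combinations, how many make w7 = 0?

w7 = NOT w6 must be 0, so w6 = 1.
Enumerating the 32 input combinations, 9 give w7 = 0 and 23 give w7 = 1.

9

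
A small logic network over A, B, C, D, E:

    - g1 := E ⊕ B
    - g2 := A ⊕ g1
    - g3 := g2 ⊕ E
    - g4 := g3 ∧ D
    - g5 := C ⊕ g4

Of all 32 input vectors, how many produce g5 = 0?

16

g5 = C ⊕ g4 must be 0, so C and g4 are equal.
Enumerating the 32 input combinations, 16 give g5 = 0 and 16 give g5 = 1.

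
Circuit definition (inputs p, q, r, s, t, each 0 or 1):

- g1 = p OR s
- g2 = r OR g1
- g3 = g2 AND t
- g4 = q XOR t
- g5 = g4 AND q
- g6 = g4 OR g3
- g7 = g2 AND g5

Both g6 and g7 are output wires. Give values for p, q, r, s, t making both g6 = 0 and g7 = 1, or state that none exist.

no solution exists

Across all 32 input combinations, none give both g6 = 0 and g7 = 1.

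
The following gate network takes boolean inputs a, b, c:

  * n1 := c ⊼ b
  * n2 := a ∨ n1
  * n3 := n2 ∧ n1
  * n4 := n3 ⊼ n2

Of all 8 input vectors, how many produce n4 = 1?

n4 = n3 ⊼ n2 must be 1, so at least one of n3, n2 is 0.
Satisfying assignments:
  a=0, b=1, c=1
  a=1, b=1, c=1

2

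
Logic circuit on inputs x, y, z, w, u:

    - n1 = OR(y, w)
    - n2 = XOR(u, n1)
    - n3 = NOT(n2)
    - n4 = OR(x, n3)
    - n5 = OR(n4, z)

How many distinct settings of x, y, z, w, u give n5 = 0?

n5 = OR(n4, z) must be 0, so both n4 = 0 and z = 0.
n4 = OR(x, n3) must be 0, so both x = 0 and n3 = 0.
Satisfying assignments:
  x=0, y=0, z=0, w=0, u=1
  x=0, y=0, z=0, w=1, u=0
  x=0, y=1, z=0, w=0, u=0
  x=0, y=1, z=0, w=1, u=0

4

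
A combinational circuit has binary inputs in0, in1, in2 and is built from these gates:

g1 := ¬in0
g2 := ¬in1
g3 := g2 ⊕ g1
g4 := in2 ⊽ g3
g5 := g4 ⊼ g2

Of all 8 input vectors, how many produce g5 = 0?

g5 = g4 ⊼ g2 must be 0, so both g4 = 1 and g2 = 1.
g4 = in2 ⊽ g3 must be 1, so both in2 = 0 and g3 = 0.
Enumerating the 8 input combinations, 1 give g5 = 0 and 7 give g5 = 1.

1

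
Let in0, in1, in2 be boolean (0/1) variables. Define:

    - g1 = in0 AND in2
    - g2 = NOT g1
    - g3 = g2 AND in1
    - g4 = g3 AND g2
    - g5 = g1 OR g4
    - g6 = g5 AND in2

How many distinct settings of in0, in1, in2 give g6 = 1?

g6 = g5 AND in2 must be 1, so both g5 = 1 and in2 = 1.
g5 = g1 OR g4 must be 1, so at least one of g1, g4 is 1.
Satisfying assignments:
  in0=0, in1=1, in2=1
  in0=1, in1=0, in2=1
  in0=1, in1=1, in2=1

3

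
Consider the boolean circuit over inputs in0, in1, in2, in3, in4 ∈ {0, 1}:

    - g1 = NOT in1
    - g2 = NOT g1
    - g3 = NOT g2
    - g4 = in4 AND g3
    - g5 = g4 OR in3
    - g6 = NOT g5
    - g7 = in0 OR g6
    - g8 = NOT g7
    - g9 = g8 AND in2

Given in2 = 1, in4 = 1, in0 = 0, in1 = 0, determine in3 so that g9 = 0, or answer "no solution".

no solution exists

With in2 = 1, in4 = 1, in0 = 0, in1 = 0 fixed, none of the 2 settings of in3 give g9 = 0.
For example, with in3=1:
g1 = NOT in1 = NOT 0 = 1
g2 = NOT g1 = NOT 1 = 0
g3 = NOT g2 = NOT 0 = 1
g4 = in4 AND g3 = 1 AND 1 = 1
g5 = g4 OR in3 = 1 OR 1 = 1
g6 = NOT g5 = NOT 1 = 0
g7 = in0 OR g6 = 0 OR 0 = 0
g8 = NOT g7 = NOT 0 = 1
g9 = g8 AND in2 = 1 AND 1 = 1
giving g9 = 1 ≠ 0.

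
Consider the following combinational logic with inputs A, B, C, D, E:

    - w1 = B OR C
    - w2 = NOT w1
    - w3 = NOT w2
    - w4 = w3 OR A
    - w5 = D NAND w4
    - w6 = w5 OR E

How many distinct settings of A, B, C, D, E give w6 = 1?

25

w6 = w5 OR E must be 1, so at least one of w5, E is 1.
Enumerating the 32 input combinations, 25 give w6 = 1 and 7 give w6 = 0.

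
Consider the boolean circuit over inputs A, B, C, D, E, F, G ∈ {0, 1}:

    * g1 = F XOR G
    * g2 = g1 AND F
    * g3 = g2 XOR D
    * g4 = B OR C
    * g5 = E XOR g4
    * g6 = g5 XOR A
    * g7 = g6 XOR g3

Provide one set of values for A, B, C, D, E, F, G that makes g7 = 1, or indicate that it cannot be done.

A=1 B=1 C=0 D=1 E=1 F=1 G=0

g7 = g6 XOR g3 must be 1, so g6 and g3 differ.
Check with A=1 B=1 C=0 D=1 E=1 F=1 G=0:
g1 = F XOR G = 1 XOR 0 = 1
g2 = g1 AND F = 1 AND 1 = 1
g3 = g2 XOR D = 1 XOR 1 = 0
g4 = B OR C = 1 OR 0 = 1
g5 = E XOR g4 = 1 XOR 1 = 0
g6 = g5 XOR A = 0 XOR 1 = 1
g7 = g6 XOR g3 = 1 XOR 0 = 1
So g7 = 1 as required.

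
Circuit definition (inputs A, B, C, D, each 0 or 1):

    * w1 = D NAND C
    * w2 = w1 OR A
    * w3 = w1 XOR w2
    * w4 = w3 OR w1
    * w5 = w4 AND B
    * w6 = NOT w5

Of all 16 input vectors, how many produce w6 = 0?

w6 = NOT w5 must be 0, so w5 = 1.
w5 = w4 AND B must be 1, so both w4 = 1 and B = 1.
w4 = w3 OR w1 must be 1, so at least one of w3, w1 is 1.
Enumerating the 16 input combinations, 7 give w6 = 0 and 9 give w6 = 1.

7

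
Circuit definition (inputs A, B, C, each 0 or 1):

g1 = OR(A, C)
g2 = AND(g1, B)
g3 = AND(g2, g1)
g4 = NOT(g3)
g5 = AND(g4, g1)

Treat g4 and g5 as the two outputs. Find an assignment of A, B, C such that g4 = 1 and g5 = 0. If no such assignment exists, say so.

A=0 B=0 C=0

Check with A=0 B=0 C=0:
g1 = OR(A, C) = OR(0, 0) = 0
g2 = AND(g1, B) = AND(0, 0) = 0
g3 = AND(g2, g1) = AND(0, 0) = 0
g4 = NOT(g3) = NOT 0 = 1
g5 = AND(g4, g1) = AND(1, 0) = 0
So g4 = 1 and g5 = 0.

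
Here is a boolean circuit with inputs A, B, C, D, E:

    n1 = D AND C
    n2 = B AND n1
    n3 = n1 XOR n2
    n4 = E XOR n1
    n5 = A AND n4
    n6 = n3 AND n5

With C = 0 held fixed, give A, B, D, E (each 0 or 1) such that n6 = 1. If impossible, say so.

With C = 0 fixed, none of the 16 settings of A, B, D, E give n6 = 1.
For example, with A=0, B=0, D=1, E=0:
n1 = D AND C = 1 AND 0 = 0
n2 = B AND n1 = 0 AND 0 = 0
n3 = n1 XOR n2 = 0 XOR 0 = 0
n4 = E XOR n1 = 0 XOR 0 = 0
n5 = A AND n4 = 0 AND 0 = 0
n6 = n3 AND n5 = 0 AND 0 = 0
giving n6 = 0 ≠ 1.

no solution exists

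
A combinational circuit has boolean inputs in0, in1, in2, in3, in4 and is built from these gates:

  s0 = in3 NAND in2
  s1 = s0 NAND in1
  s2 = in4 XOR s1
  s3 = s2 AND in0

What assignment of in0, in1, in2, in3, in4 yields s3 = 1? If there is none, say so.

Check with in0=1, in1=0, in2=1, in3=0, in4=0:
s0 = in3 NAND in2 = 0 NAND 1 = 1
s1 = s0 NAND in1 = 1 NAND 0 = 1
s2 = in4 XOR s1 = 0 XOR 1 = 1
s3 = s2 AND in0 = 1 AND 1 = 1
So s3 = 1 as required.

in0=1, in1=0, in2=1, in3=0, in4=0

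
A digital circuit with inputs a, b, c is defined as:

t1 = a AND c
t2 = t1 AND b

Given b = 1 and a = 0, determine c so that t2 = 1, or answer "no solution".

With b = 1 and a = 0 fixed, none of the 2 settings of c give t2 = 1.
For example, with c=1:
t1 = a AND c = 0 AND 1 = 0
t2 = t1 AND b = 0 AND 1 = 0
giving t2 = 0 ≠ 1.

no solution exists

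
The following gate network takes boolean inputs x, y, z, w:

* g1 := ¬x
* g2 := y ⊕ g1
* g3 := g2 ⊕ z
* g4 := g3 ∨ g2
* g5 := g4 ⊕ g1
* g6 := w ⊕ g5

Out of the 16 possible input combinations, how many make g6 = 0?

8

g6 = w ⊕ g5 must be 0, so w and g5 are equal.
Enumerating the 16 input combinations, 8 give g6 = 0 and 8 give g6 = 1.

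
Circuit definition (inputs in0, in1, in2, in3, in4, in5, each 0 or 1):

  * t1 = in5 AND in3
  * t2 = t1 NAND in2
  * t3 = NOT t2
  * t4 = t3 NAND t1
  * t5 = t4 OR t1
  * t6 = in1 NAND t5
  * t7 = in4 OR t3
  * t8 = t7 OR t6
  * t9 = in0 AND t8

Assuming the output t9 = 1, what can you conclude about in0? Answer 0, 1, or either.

1

t9 = in0 AND t8 must be 1, so both in0 = 1 and t8 = 1.
Every assignment with t9 = 1 has in0 = 1; there are 25 such assignment(s).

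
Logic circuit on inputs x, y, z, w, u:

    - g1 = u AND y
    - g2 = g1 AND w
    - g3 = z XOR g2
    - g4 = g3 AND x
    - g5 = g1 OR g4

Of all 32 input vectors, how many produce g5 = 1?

14

g5 = g1 OR g4 must be 1, so at least one of g1, g4 is 1.
Enumerating the 32 input combinations, 14 give g5 = 1 and 18 give g5 = 0.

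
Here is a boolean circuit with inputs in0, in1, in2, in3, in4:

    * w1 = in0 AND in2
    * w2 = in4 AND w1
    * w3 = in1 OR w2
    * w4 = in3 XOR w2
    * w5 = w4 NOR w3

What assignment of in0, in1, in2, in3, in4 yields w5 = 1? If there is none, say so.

in0=1 in1=0 in2=1 in3=0 in4=0

w5 = w4 NOR w3 must be 1, so both w4 = 0 and w3 = 0.
w4 = in3 XOR w2 must be 0, so in3 and w2 are equal.
Check with in0=1 in1=0 in2=1 in3=0 in4=0:
w1 = in0 AND in2 = 1 AND 1 = 1
w2 = in4 AND w1 = 0 AND 1 = 0
w3 = in1 OR w2 = 0 OR 0 = 0
w4 = in3 XOR w2 = 0 XOR 0 = 0
w5 = w4 NOR w3 = 0 NOR 0 = 1
So w5 = 1 as required.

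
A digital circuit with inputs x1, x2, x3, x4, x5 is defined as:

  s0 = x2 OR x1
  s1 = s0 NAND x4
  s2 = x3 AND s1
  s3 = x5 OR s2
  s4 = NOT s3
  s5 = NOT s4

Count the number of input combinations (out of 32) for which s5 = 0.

s5 = NOT s4 must be 0, so s4 = 1.
s4 = NOT s3 must be 1, so s3 = 0.
s3 = x5 OR s2 must be 0, so both x5 = 0 and s2 = 0.
Enumerating the 32 input combinations, 11 give s5 = 0 and 21 give s5 = 1.

11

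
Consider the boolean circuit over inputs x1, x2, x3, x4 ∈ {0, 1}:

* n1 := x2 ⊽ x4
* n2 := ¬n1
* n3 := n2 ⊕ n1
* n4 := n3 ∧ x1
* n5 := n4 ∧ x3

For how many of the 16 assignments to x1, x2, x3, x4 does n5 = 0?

12

n5 = n4 ∧ x3 must be 0, so at least one of n4, x3 is 0.
Enumerating the 16 input combinations, 12 give n5 = 0 and 4 give n5 = 1.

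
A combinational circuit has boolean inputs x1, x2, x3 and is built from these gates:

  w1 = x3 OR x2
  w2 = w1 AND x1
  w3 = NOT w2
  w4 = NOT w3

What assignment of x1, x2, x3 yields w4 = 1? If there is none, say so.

Check with x1=1, x2=0, x3=1:
w1 = x3 OR x2 = 1 OR 0 = 1
w2 = w1 AND x1 = 1 AND 1 = 1
w3 = NOT w2 = NOT 1 = 0
w4 = NOT w3 = NOT 0 = 1
So w4 = 1 as required.

x1=1, x2=0, x3=1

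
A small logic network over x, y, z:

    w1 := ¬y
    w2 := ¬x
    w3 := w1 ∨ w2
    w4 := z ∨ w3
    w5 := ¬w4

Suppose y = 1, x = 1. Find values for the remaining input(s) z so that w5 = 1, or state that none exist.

w5 = ¬w4 must be 1, so w4 = 0.
w4 = z ∨ w3 must be 0, so both z = 0 and w3 = 0.
Check with y = 1, x = 1 and z=0:
w1 = ¬y = ¬1 = 0
w2 = ¬x = ¬1 = 0
w3 = w1 ∨ w2 = 0 ∨ 0 = 0
w4 = z ∨ w3 = 0 ∨ 0 = 0
w5 = ¬w4 = ¬0 = 1
So w5 = 1.

z=0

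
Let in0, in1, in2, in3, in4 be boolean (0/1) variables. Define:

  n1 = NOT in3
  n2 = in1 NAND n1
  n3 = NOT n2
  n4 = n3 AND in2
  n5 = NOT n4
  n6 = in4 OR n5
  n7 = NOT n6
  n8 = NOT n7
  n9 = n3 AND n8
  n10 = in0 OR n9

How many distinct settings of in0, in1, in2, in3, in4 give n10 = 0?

13

n10 = in0 OR n9 must be 0, so both in0 = 0 and n9 = 0.
Enumerating the 32 input combinations, 13 give n10 = 0 and 19 give n10 = 1.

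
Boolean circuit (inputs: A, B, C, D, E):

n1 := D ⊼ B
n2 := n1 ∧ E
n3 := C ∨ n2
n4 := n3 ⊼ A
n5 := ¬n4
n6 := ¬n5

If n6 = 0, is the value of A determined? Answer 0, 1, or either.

n6 = ¬n5 must be 0, so n5 = 1.
n5 = ¬n4 must be 1, so n4 = 0.
Every assignment with n6 = 0 has A = 1; there are 11 such assignment(s).

1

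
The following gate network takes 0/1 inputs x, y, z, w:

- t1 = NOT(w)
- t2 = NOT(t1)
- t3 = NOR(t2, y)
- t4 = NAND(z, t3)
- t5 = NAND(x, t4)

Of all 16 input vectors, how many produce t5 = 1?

9

t5 = NAND(x, t4) must be 1, so at least one of x, t4 is 0.
Enumerating the 16 input combinations, 9 give t5 = 1 and 7 give t5 = 0.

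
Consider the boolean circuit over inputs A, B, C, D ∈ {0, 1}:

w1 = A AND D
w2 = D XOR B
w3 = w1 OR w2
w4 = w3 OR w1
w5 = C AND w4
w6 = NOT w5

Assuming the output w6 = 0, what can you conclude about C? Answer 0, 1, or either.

1

w6 = NOT w5 must be 0, so w5 = 1.
Every assignment with w6 = 0 has C = 1; there are 5 such assignment(s).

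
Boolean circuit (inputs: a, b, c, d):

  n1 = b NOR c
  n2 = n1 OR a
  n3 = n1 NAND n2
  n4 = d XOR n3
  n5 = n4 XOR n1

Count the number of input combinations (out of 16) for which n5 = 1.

8

n5 = n4 XOR n1 must be 1, so n4 and n1 differ.
Enumerating the 16 input combinations, 8 give n5 = 1 and 8 give n5 = 0.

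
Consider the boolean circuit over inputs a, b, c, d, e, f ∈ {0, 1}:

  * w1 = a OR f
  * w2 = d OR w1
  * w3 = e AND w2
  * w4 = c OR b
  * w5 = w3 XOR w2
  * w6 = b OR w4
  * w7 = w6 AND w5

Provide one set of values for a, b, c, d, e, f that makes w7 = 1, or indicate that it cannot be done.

w7 = w6 AND w5 must be 1, so both w6 = 1 and w5 = 1.
w6 = b OR w4 must be 1, so at least one of b, w4 is 1.
Check with a=1 b=0 c=1 d=1 e=0 f=0:
w1 = a OR f = 1 OR 0 = 1
w2 = d OR w1 = 1 OR 1 = 1
w3 = e AND w2 = 0 AND 1 = 0
w4 = c OR b = 1 OR 0 = 1
w5 = w3 XOR w2 = 0 XOR 1 = 1
w6 = b OR w4 = 0 OR 1 = 1
w7 = w6 AND w5 = 1 AND 1 = 1
So w7 = 1 as required.

a=1 b=0 c=1 d=1 e=0 f=0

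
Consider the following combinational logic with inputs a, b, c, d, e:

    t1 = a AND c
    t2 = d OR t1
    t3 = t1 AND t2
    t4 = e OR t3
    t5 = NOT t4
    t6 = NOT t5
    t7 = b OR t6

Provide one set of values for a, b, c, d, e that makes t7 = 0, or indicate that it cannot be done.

a=1, b=0, c=0, d=1, e=0

t7 = b OR t6 must be 0, so both b = 0 and t6 = 0.
t6 = NOT t5 must be 0, so t5 = 1.
t5 = NOT t4 must be 1, so t4 = 0.
Check with a=1, b=0, c=0, d=1, e=0:
t1 = a AND c = 1 AND 0 = 0
t2 = d OR t1 = 1 OR 0 = 1
t3 = t1 AND t2 = 0 AND 1 = 0
t4 = e OR t3 = 0 OR 0 = 0
t5 = NOT t4 = NOT 0 = 1
t6 = NOT t5 = NOT 1 = 0
t7 = b OR t6 = 0 OR 0 = 0
So t7 = 0 as required.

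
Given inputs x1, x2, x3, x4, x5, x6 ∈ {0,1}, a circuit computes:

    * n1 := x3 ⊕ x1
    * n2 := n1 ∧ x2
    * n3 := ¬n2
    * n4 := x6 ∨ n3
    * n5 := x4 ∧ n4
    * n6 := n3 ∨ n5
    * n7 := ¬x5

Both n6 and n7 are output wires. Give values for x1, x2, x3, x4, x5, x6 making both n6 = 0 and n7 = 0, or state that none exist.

Check with x1=1 x2=1 x3=0 x4=0 x5=1 x6=1:
n1 = x3 ⊕ x1 = 0 ⊕ 1 = 1
n2 = n1 ∧ x2 = 1 ∧ 1 = 1
n3 = ¬n2 = ¬1 = 0
n4 = x6 ∨ n3 = 1 ∨ 0 = 1
n5 = x4 ∧ n4 = 0 ∧ 1 = 0
n6 = n3 ∨ n5 = 0 ∨ 0 = 0
n7 = ¬x5 = ¬1 = 0
So n6 = 0 and n7 = 0.

x1=1 x2=1 x3=0 x4=0 x5=1 x6=1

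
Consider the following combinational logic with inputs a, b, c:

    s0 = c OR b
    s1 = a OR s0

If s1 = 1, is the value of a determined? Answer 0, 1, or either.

either

Both values of a occur among assignments with s1 = 1:
  a=0: a=0, b=0, c=1
  a=1: a=1, b=0, c=0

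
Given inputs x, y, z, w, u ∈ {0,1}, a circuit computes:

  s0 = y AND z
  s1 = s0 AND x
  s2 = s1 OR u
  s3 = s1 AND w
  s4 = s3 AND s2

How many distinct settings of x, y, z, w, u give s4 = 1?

2

s4 = s3 AND s2 must be 1, so both s3 = 1 and s2 = 1.
s3 = s1 AND w must be 1, so both s1 = 1 and w = 1.
s2 = s1 OR u must be 1, so at least one of s1, u is 1.
Satisfying assignments:
  x=1, y=1, z=1, w=1, u=0
  x=1, y=1, z=1, w=1, u=1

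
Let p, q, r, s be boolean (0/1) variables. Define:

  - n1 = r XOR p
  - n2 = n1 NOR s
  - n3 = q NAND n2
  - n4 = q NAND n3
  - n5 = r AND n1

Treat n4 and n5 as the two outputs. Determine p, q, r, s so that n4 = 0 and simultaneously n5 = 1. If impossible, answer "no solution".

Check with p=0 q=1 r=1 s=1:
n1 = r XOR p = 1 XOR 0 = 1
n2 = n1 NOR s = 1 NOR 1 = 0
n3 = q NAND n2 = 1 NAND 0 = 1
n4 = q NAND n3 = 1 NAND 1 = 0
n5 = r AND n1 = 1 AND 1 = 1
So n4 = 0 and n5 = 1.

p=0 q=1 r=1 s=1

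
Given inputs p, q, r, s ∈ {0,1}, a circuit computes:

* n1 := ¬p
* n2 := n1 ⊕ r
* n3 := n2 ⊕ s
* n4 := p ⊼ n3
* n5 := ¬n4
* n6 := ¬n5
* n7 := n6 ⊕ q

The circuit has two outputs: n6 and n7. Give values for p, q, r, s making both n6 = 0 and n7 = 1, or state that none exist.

Check with p=1, q=1, r=0, s=1:
n1 = ¬p = ¬1 = 0
n2 = n1 ⊕ r = 0 ⊕ 0 = 0
n3 = n2 ⊕ s = 0 ⊕ 1 = 1
n4 = p ⊼ n3 = 1 ⊼ 1 = 0
n5 = ¬n4 = ¬0 = 1
n6 = ¬n5 = ¬1 = 0
n7 = n6 ⊕ q = 0 ⊕ 1 = 1
So n6 = 0 and n7 = 1.

p=1, q=1, r=0, s=1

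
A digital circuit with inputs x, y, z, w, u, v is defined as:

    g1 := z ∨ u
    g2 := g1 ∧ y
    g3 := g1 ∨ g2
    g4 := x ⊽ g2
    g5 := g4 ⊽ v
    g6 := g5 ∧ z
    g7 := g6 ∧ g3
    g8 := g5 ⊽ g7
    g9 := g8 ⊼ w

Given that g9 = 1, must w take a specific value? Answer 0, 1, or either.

either

Both values of w occur among assignments with g9 = 1:
  w=0: x=0, y=0, z=0, w=0, u=0, v=0
  w=1: x=0, y=1, z=0, w=1, u=1, v=0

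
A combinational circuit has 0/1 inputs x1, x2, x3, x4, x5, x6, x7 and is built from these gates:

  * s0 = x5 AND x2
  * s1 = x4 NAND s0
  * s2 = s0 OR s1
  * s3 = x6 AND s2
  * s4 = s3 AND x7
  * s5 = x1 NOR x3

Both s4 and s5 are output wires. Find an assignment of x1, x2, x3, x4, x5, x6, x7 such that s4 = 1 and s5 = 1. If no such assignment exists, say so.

Check with x1=0, x2=1, x3=0, x4=0, x5=1, x6=1, x7=1:
s0 = x5 AND x2 = 1 AND 1 = 1
s1 = x4 NAND s0 = 0 NAND 1 = 1
s2 = s0 OR s1 = 1 OR 1 = 1
s3 = x6 AND s2 = 1 AND 1 = 1
s4 = s3 AND x7 = 1 AND 1 = 1
s5 = x1 NOR x3 = 0 NOR 0 = 1
So s4 = 1 and s5 = 1.

x1=0, x2=1, x3=0, x4=0, x5=1, x6=1, x7=1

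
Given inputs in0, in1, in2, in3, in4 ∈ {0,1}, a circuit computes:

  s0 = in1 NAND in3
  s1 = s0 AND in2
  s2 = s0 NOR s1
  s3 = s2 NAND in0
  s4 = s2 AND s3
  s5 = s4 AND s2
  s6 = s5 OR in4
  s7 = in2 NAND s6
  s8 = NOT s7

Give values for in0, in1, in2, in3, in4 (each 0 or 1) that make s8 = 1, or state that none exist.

in0=0 in1=0 in2=1 in3=1 in4=1

s8 = NOT s7 must be 1, so s7 = 0.
s7 = in2 NAND s6 must be 0, so both in2 = 1 and s6 = 1.
Check with in0=0 in1=0 in2=1 in3=1 in4=1:
s0 = in1 NAND in3 = 0 NAND 1 = 1
s1 = s0 AND in2 = 1 AND 1 = 1
s2 = s0 NOR s1 = 1 NOR 1 = 0
s3 = s2 NAND in0 = 0 NAND 0 = 1
s4 = s2 AND s3 = 0 AND 1 = 0
s5 = s4 AND s2 = 0 AND 0 = 0
s6 = s5 OR in4 = 0 OR 1 = 1
s7 = in2 NAND s6 = 1 NAND 1 = 0
s8 = NOT s7 = NOT 0 = 1
So s8 = 1 as required.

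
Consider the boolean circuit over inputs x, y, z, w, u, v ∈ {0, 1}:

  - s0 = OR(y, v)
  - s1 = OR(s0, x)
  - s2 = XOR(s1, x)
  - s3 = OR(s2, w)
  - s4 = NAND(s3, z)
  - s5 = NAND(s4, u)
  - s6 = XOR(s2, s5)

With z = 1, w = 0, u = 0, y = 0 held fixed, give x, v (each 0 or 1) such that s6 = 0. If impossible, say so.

Check with z = 1, w = 0, u = 0, y = 0 and x=0, v=1:
s0 = OR(y, v) = OR(0, 1) = 1
s1 = OR(s0, x) = OR(1, 0) = 1
s2 = XOR(s1, x) = XOR(1, 0) = 1
s3 = OR(s2, w) = OR(1, 0) = 1
s4 = NAND(s3, z) = NAND(1, 1) = 0
s5 = NAND(s4, u) = NAND(0, 0) = 1
s6 = XOR(s2, s5) = XOR(1, 1) = 0
So s6 = 0.

x=0, v=1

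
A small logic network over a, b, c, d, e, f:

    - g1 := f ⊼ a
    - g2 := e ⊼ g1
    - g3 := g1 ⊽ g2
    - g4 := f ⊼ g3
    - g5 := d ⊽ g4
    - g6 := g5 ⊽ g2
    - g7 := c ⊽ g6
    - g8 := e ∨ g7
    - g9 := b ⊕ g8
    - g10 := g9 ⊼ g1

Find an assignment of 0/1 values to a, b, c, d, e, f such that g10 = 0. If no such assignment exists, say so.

a=1, b=0, c=0, d=0, e=0, f=0

g10 = g9 ⊼ g1 must be 0, so both g9 = 1 and g1 = 1.
g9 = b ⊕ g8 must be 1, so b and g8 differ.
Check with a=1, b=0, c=0, d=0, e=0, f=0:
g1 = f ⊼ a = 0 ⊼ 1 = 1
g2 = e ⊼ g1 = 0 ⊼ 1 = 1
g3 = g1 ⊽ g2 = 1 ⊽ 1 = 0
g4 = f ⊼ g3 = 0 ⊼ 0 = 1
g5 = d ⊽ g4 = 0 ⊽ 1 = 0
g6 = g5 ⊽ g2 = 0 ⊽ 1 = 0
g7 = c ⊽ g6 = 0 ⊽ 0 = 1
g8 = e ∨ g7 = 0 ∨ 1 = 1
g9 = b ⊕ g8 = 0 ⊕ 1 = 1
g10 = g9 ⊼ g1 = 1 ⊼ 1 = 0
So g10 = 0 as required.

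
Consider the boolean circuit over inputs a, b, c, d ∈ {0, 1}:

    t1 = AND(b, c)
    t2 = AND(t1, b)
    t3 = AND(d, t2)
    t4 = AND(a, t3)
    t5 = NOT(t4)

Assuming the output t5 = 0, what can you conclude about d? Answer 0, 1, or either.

1

t5 = NOT(t4) must be 0, so t4 = 1.
Every assignment with t5 = 0 has d = 1; there are 1 such assignment(s).
  a=1, b=1, c=1, d=1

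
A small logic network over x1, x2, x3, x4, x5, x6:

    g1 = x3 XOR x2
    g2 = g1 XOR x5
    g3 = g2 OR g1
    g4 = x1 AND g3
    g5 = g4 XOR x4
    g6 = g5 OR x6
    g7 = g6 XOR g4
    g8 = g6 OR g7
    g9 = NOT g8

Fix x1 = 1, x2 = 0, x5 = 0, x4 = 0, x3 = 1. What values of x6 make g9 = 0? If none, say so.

x6=1

g9 = NOT g8 must be 0, so g8 = 1.
g8 = g6 OR g7 must be 1, so at least one of g6, g7 is 1.
Check with x1 = 1, x2 = 0, x5 = 0, x4 = 0, x3 = 1 and x6=1:
g1 = x3 XOR x2 = 1 XOR 0 = 1
g2 = g1 XOR x5 = 1 XOR 0 = 1
g3 = g2 OR g1 = 1 OR 1 = 1
g4 = x1 AND g3 = 1 AND 1 = 1
g5 = g4 XOR x4 = 1 XOR 0 = 1
g6 = g5 OR x6 = 1 OR 1 = 1
g7 = g6 XOR g4 = 1 XOR 1 = 0
g8 = g6 OR g7 = 1 OR 0 = 1
g9 = NOT g8 = NOT 1 = 0
So g9 = 0.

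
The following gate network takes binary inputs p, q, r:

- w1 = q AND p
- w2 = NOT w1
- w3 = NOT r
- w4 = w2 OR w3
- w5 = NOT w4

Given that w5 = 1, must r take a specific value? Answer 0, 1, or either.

w5 = NOT w4 must be 1, so w4 = 0.
w4 = w2 OR w3 must be 0, so both w2 = 0 and w3 = 0.
Every assignment with w5 = 1 has r = 1; there are 1 such assignment(s).
  p=1, q=1, r=1

1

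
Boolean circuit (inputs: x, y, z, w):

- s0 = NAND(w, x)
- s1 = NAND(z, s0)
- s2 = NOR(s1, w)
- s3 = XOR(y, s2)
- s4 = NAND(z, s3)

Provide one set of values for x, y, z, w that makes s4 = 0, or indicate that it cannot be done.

x=1, y=0, z=1, w=0

s4 = NAND(z, s3) must be 0, so both z = 1 and s3 = 1.
s3 = XOR(y, s2) must be 1, so y and s2 differ.
Check with x=1, y=0, z=1, w=0:
s0 = NAND(w, x) = NAND(0, 1) = 1
s1 = NAND(z, s0) = NAND(1, 1) = 0
s2 = NOR(s1, w) = NOR(0, 0) = 1
s3 = XOR(y, s2) = XOR(0, 1) = 1
s4 = NAND(z, s3) = NAND(1, 1) = 0
So s4 = 0 as required.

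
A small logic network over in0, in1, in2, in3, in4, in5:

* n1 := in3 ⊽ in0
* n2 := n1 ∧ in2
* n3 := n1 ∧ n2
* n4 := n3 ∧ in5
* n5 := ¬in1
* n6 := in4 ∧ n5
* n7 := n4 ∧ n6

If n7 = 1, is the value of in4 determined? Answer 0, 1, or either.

1

n7 = n4 ∧ n6 must be 1, so both n4 = 1 and n6 = 1.
n4 = n3 ∧ in5 must be 1, so both n3 = 1 and in5 = 1.
n6 = in4 ∧ n5 must be 1, so both in4 = 1 and n5 = 1.
Every assignment with n7 = 1 has in4 = 1; there are 1 such assignment(s).
  in0=0, in1=0, in2=1, in3=0, in4=1, in5=1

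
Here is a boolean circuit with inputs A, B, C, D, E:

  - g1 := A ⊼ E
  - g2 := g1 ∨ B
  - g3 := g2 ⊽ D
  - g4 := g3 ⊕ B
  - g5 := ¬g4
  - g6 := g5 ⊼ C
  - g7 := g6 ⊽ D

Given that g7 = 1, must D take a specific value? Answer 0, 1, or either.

0

g7 = g6 ⊽ D must be 1, so both g6 = 0 and D = 0.
g6 = g5 ⊼ C must be 0, so both g5 = 1 and C = 1.
Every assignment with g7 = 1 has D = 0; there are 3 such assignment(s).
  A=0, B=0, C=1, D=0, E=0
  A=0, B=0, C=1, D=0, E=1
  A=1, B=0, C=1, D=0, E=0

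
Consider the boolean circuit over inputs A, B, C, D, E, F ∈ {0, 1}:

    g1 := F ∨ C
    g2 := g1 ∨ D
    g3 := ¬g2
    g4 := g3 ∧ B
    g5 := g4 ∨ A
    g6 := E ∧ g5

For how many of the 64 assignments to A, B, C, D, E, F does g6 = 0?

g6 = E ∧ g5 must be 0, so at least one of E, g5 is 0.
Enumerating the 64 input combinations, 47 give g6 = 0 and 17 give g6 = 1.

47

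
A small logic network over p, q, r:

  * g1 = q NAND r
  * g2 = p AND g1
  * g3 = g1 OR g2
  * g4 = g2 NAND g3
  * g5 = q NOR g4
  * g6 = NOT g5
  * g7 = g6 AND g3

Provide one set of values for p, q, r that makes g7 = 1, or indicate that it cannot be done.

p=0, q=0, r=1

g7 = g6 AND g3 must be 1, so both g6 = 1 and g3 = 1.
g6 = NOT g5 must be 1, so g5 = 0.
g3 = g1 OR g2 must be 1, so at least one of g1, g2 is 1.
Check with p=0, q=0, r=1:
g1 = q NAND r = 0 NAND 1 = 1
g2 = p AND g1 = 0 AND 1 = 0
g3 = g1 OR g2 = 1 OR 0 = 1
g4 = g2 NAND g3 = 0 NAND 1 = 1
g5 = q NOR g4 = 0 NOR 1 = 0
g6 = NOT g5 = NOT 0 = 1
g7 = g6 AND g3 = 1 AND 1 = 1
So g7 = 1 as required.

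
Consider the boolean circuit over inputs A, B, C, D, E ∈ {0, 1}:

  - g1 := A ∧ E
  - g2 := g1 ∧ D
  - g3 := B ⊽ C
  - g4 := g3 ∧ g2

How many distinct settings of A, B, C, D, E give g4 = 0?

g4 = g3 ∧ g2 must be 0, so at least one of g3, g2 is 0.
Enumerating the 32 input combinations, 31 give g4 = 0 and 1 give g4 = 1.

31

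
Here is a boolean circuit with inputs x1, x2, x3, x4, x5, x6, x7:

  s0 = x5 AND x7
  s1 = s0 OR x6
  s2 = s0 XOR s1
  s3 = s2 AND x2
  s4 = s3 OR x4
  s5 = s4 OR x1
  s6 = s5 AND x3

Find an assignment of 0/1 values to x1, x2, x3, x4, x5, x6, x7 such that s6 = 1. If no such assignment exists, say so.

x1=1, x2=1, x3=1, x4=0, x5=1, x6=1, x7=1

s6 = s5 AND x3 must be 1, so both s5 = 1 and x3 = 1.
s5 = s4 OR x1 must be 1, so at least one of s4, x1 is 1.
Check with x1=1, x2=1, x3=1, x4=0, x5=1, x6=1, x7=1:
s0 = x5 AND x7 = 1 AND 1 = 1
s1 = s0 OR x6 = 1 OR 1 = 1
s2 = s0 XOR s1 = 1 XOR 1 = 0
s3 = s2 AND x2 = 0 AND 1 = 0
s4 = s3 OR x4 = 0 OR 0 = 0
s5 = s4 OR x1 = 0 OR 1 = 1
s6 = s5 AND x3 = 1 AND 1 = 1
So s6 = 1 as required.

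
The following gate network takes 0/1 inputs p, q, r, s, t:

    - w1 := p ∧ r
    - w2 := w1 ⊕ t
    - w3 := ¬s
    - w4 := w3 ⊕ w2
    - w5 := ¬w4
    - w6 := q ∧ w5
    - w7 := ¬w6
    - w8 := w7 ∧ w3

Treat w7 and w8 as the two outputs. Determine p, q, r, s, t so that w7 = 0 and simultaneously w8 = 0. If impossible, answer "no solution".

p=1, q=1, r=1, s=0, t=0

Check with p=1, q=1, r=1, s=0, t=0:
w1 = p ∧ r = 1 ∧ 1 = 1
w2 = w1 ⊕ t = 1 ⊕ 0 = 1
w3 = ¬s = ¬0 = 1
w4 = w3 ⊕ w2 = 1 ⊕ 1 = 0
w5 = ¬w4 = ¬0 = 1
w6 = q ∧ w5 = 1 ∧ 1 = 1
w7 = ¬w6 = ¬1 = 0
w8 = w7 ∧ w3 = 0 ∧ 1 = 0
So w7 = 0 and w8 = 0.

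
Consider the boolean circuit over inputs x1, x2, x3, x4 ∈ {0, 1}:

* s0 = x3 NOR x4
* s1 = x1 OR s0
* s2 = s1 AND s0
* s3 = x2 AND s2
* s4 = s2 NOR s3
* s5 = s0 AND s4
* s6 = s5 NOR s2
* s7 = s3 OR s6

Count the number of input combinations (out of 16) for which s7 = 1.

14

s7 = s3 OR s6 must be 1, so at least one of s3, s6 is 1.
Enumerating the 16 input combinations, 14 give s7 = 1 and 2 give s7 = 0.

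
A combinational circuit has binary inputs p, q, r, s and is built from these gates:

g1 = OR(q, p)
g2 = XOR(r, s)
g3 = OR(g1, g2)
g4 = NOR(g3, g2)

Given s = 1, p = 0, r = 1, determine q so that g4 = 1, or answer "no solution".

g4 = NOR(g3, g2) must be 1, so both g3 = 0 and g2 = 0.
g3 = OR(g1, g2) must be 0, so both g1 = 0 and g2 = 0.
Check with s = 1, p = 0, r = 1 and q=0:
g1 = OR(q, p) = OR(0, 0) = 0
g2 = XOR(r, s) = XOR(1, 1) = 0
g3 = OR(g1, g2) = OR(0, 0) = 0
g4 = NOR(g3, g2) = NOR(0, 0) = 1
So g4 = 1.

q=0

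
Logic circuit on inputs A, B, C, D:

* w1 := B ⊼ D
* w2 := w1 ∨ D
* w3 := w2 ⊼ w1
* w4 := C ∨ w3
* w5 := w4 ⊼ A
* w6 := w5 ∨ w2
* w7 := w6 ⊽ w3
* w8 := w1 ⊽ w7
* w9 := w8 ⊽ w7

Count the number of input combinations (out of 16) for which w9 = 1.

12

w9 = w8 ⊽ w7 must be 1, so both w8 = 0 and w7 = 0.
w8 = w1 ⊽ w7 must be 0, so at least one of w1, w7 is 1.
Enumerating the 16 input combinations, 12 give w9 = 1 and 4 give w9 = 0.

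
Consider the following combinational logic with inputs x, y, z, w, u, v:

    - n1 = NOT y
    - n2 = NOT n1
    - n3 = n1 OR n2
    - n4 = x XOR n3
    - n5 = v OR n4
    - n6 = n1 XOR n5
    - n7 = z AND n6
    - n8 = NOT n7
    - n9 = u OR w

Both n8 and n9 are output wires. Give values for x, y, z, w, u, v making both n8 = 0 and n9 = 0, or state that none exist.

x=0 y=1 z=1 w=0 u=0 v=0

Check with x=0 y=1 z=1 w=0 u=0 v=0:
n1 = NOT y = NOT 1 = 0
n2 = NOT n1 = NOT 0 = 1
n3 = n1 OR n2 = 0 OR 1 = 1
n4 = x XOR n3 = 0 XOR 1 = 1
n5 = v OR n4 = 0 OR 1 = 1
n6 = n1 XOR n5 = 0 XOR 1 = 1
n7 = z AND n6 = 1 AND 1 = 1
n8 = NOT n7 = NOT 1 = 0
n9 = u OR w = 0 OR 0 = 0
So n8 = 0 and n9 = 0.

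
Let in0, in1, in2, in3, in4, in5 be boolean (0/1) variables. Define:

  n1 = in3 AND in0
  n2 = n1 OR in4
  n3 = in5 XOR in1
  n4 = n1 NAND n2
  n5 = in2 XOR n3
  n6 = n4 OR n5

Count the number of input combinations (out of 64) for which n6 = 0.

8

n6 = n4 OR n5 must be 0, so both n4 = 0 and n5 = 0.
n4 = n1 NAND n2 must be 0, so both n1 = 1 and n2 = 1.
n5 = in2 XOR n3 must be 0, so in2 and n3 are equal.
Enumerating the 64 input combinations, 8 give n6 = 0 and 56 give n6 = 1.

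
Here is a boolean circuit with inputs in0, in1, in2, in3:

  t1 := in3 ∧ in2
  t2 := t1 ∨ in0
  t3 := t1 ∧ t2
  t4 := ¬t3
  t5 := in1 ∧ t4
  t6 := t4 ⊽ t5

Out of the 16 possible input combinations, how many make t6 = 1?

4

t6 = t4 ⊽ t5 must be 1, so both t4 = 0 and t5 = 0.
t4 = ¬t3 must be 0, so t3 = 1.
t5 = in1 ∧ t4 must be 0, so at least one of in1, t4 is 0.
Satisfying assignments:
  in0=0, in1=0, in2=1, in3=1
  in0=0, in1=1, in2=1, in3=1
  in0=1, in1=0, in2=1, in3=1
  in0=1, in1=1, in2=1, in3=1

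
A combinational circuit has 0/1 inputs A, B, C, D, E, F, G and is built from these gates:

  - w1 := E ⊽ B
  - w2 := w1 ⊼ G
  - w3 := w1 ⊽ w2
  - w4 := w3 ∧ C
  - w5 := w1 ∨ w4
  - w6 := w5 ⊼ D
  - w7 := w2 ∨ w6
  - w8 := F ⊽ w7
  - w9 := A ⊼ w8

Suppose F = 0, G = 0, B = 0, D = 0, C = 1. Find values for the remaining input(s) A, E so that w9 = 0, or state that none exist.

no solution exists

With F = 0, G = 0, B = 0, D = 0, C = 1 fixed, none of the 4 settings of A, E give w9 = 0.
For example, with A=0, E=0:
w1 = E ⊽ B = 0 ⊽ 0 = 1
w2 = w1 ⊼ G = 1 ⊼ 0 = 1
w3 = w1 ⊽ w2 = 1 ⊽ 1 = 0
w4 = w3 ∧ C = 0 ∧ 1 = 0
w5 = w1 ∨ w4 = 1 ∨ 0 = 1
w6 = w5 ⊼ D = 1 ⊼ 0 = 1
w7 = w2 ∨ w6 = 1 ∨ 1 = 1
w8 = F ⊽ w7 = 0 ⊽ 1 = 0
w9 = A ⊼ w8 = 0 ⊼ 0 = 1
giving w9 = 1 ≠ 0.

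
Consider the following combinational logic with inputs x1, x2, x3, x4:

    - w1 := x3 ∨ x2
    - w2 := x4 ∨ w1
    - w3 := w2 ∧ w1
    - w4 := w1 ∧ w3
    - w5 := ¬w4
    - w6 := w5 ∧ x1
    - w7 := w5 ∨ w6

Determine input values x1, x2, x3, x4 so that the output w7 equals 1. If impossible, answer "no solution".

w7 = w5 ∨ w6 must be 1, so at least one of w5, w6 is 1.
Check with x1=0, x2=0, x3=0, x4=1:
w1 = x3 ∨ x2 = 0 ∨ 0 = 0
w2 = x4 ∨ w1 = 1 ∨ 0 = 1
w3 = w2 ∧ w1 = 1 ∧ 0 = 0
w4 = w1 ∧ w3 = 0 ∧ 0 = 0
w5 = ¬w4 = ¬0 = 1
w6 = w5 ∧ x1 = 1 ∧ 0 = 0
w7 = w5 ∨ w6 = 1 ∨ 0 = 1
So w7 = 1 as required.

x1=0, x2=0, x3=0, x4=1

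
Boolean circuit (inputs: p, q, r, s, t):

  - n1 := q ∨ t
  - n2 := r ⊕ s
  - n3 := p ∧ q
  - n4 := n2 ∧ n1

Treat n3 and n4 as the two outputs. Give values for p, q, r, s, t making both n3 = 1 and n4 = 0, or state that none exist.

Check with p=1, q=1, r=0, s=0, t=1:
n1 = q ∨ t = 1 ∨ 1 = 1
n2 = r ⊕ s = 0 ⊕ 0 = 0
n3 = p ∧ q = 1 ∧ 1 = 1
n4 = n2 ∧ n1 = 0 ∧ 1 = 0
So n3 = 1 and n4 = 0.

p=1, q=1, r=0, s=0, t=1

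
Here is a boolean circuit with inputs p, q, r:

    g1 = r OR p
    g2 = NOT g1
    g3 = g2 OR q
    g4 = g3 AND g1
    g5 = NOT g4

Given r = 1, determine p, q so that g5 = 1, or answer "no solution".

g5 = NOT g4 must be 1, so g4 = 0.
g4 = g3 AND g1 must be 0, so at least one of g3, g1 is 0.
Check with r = 1 and p=1, q=0:
g1 = r OR p = 1 OR 1 = 1
g2 = NOT g1 = NOT 1 = 0
g3 = g2 OR q = 0 OR 0 = 0
g4 = g3 AND g1 = 0 AND 1 = 0
g5 = NOT g4 = NOT 0 = 1
So g5 = 1.

p=1 q=0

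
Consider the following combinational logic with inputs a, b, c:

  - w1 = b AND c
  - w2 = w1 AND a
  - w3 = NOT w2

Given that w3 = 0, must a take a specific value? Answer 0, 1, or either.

1

w3 = NOT w2 must be 0, so w2 = 1.
Every assignment with w3 = 0 has a = 1; there are 1 such assignment(s).
  a=1, b=1, c=1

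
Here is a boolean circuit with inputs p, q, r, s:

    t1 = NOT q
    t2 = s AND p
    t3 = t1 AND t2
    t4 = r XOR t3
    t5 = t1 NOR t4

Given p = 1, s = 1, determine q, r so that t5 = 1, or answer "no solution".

Check with p = 1, s = 1 and q=1, r=0:
t1 = NOT q = NOT 1 = 0
t2 = s AND p = 1 AND 1 = 1
t3 = t1 AND t2 = 0 AND 1 = 0
t4 = r XOR t3 = 0 XOR 0 = 0
t5 = t1 NOR t4 = 0 NOR 0 = 1
So t5 = 1.

q=1, r=0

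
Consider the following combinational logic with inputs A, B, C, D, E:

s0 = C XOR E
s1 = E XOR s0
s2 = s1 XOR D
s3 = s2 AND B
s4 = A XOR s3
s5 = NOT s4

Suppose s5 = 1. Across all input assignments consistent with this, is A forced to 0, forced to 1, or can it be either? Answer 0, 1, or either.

Both values of A occur among assignments with s5 = 1:
  A=0: A=0, B=0, C=0, D=0, E=0
  A=1: A=1, B=1, C=0, D=1, E=0

either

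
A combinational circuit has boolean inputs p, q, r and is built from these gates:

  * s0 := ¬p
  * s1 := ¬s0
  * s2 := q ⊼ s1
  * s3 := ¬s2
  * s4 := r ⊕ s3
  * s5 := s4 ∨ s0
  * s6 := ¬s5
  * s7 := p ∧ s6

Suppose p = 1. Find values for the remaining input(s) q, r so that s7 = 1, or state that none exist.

Check with p = 1 and q=0, r=0:
s0 = ¬p = ¬1 = 0
s1 = ¬s0 = ¬0 = 1
s2 = q ⊼ s1 = 0 ⊼ 1 = 1
s3 = ¬s2 = ¬1 = 0
s4 = r ⊕ s3 = 0 ⊕ 0 = 0
s5 = s4 ∨ s0 = 0 ∨ 0 = 0
s6 = ¬s5 = ¬0 = 1
s7 = p ∧ s6 = 1 ∧ 1 = 1
So s7 = 1.

q=0, r=0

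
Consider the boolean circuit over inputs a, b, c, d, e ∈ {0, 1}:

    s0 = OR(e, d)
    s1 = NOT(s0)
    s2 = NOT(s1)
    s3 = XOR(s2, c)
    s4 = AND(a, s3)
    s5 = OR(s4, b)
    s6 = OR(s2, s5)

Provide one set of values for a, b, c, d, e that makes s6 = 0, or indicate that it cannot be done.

s6 = OR(s2, s5) must be 0, so both s2 = 0 and s5 = 0.
s2 = NOT(s1) must be 0, so s1 = 1.
s5 = OR(s4, b) must be 0, so both s4 = 0 and b = 0.
Check with a=1, b=0, c=0, d=0, e=0:
s0 = OR(e, d) = OR(0, 0) = 0
s1 = NOT(s0) = NOT 0 = 1
s2 = NOT(s1) = NOT 1 = 0
s3 = XOR(s2, c) = XOR(0, 0) = 0
s4 = AND(a, s3) = AND(1, 0) = 0
s5 = OR(s4, b) = OR(0, 0) = 0
s6 = OR(s2, s5) = OR(0, 0) = 0
So s6 = 0 as required.

a=1, b=0, c=0, d=0, e=0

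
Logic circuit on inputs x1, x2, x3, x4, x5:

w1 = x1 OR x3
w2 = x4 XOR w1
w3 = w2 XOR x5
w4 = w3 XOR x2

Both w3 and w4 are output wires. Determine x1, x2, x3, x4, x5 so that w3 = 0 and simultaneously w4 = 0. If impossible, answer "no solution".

x1=1, x2=0, x3=0, x4=1, x5=0

Check with x1=1, x2=0, x3=0, x4=1, x5=0:
w1 = x1 OR x3 = 1 OR 0 = 1
w2 = x4 XOR w1 = 1 XOR 1 = 0
w3 = w2 XOR x5 = 0 XOR 0 = 0
w4 = w3 XOR x2 = 0 XOR 0 = 0
So w3 = 0 and w4 = 0.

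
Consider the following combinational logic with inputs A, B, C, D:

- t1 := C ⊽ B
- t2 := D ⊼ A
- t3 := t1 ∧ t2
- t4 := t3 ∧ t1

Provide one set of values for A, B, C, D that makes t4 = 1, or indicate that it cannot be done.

A=1, B=0, C=0, D=0

t4 = t3 ∧ t1 must be 1, so both t3 = 1 and t1 = 1.
t3 = t1 ∧ t2 must be 1, so both t1 = 1 and t2 = 1.
Check with A=1, B=0, C=0, D=0:
t1 = C ⊽ B = 0 ⊽ 0 = 1
t2 = D ⊼ A = 0 ⊼ 1 = 1
t3 = t1 ∧ t2 = 1 ∧ 1 = 1
t4 = t3 ∧ t1 = 1 ∧ 1 = 1
So t4 = 1 as required.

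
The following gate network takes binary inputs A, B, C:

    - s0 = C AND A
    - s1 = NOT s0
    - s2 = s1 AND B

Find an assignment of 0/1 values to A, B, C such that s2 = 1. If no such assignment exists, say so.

s2 = s1 AND B must be 1, so both s1 = 1 and B = 1.
Check with A=0, B=1, C=1:
s0 = C AND A = 1 AND 0 = 0
s1 = NOT s0 = NOT 0 = 1
s2 = s1 AND B = 1 AND 1 = 1
So s2 = 1 as required.

A=0, B=1, C=1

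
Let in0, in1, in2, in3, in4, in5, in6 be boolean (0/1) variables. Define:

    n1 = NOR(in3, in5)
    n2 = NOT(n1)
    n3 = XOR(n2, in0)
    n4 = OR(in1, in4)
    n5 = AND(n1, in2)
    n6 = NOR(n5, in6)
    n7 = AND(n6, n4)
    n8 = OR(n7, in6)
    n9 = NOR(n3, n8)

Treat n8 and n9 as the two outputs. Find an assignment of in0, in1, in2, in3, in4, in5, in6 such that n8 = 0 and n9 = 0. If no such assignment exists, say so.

in0=0 in1=0 in2=1 in3=1 in4=0 in5=1 in6=0

Check with in0=0 in1=0 in2=1 in3=1 in4=0 in5=1 in6=0:
n1 = NOR(in3, in5) = NOR(1, 1) = 0
n2 = NOT(n1) = NOT 0 = 1
n3 = XOR(n2, in0) = XOR(1, 0) = 1
n4 = OR(in1, in4) = OR(0, 0) = 0
n5 = AND(n1, in2) = AND(0, 1) = 0
n6 = NOR(n5, in6) = NOR(0, 0) = 1
n7 = AND(n6, n4) = AND(1, 0) = 0
n8 = OR(n7, in6) = OR(0, 0) = 0
n9 = NOR(n3, n8) = NOR(1, 0) = 0
So n8 = 0 and n9 = 0.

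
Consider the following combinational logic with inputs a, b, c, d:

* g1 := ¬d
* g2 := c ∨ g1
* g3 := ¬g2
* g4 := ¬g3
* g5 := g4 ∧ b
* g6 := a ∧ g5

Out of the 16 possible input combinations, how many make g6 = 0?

g6 = a ∧ g5 must be 0, so at least one of a, g5 is 0.
Enumerating the 16 input combinations, 13 give g6 = 0 and 3 give g6 = 1.

13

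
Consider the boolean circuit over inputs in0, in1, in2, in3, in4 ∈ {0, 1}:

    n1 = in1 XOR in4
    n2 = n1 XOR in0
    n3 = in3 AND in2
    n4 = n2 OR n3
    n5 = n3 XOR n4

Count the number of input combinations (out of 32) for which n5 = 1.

12

n5 = n3 XOR n4 must be 1, so n3 and n4 differ.
Enumerating the 32 input combinations, 12 give n5 = 1 and 20 give n5 = 0.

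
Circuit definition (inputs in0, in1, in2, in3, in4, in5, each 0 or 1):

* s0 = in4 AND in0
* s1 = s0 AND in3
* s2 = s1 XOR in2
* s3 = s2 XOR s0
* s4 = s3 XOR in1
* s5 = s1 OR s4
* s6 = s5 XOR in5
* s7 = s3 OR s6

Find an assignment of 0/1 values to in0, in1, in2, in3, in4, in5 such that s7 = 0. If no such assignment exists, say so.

Check with in0=1, in1=0, in2=0, in3=1, in4=0, in5=0:
s0 = in4 AND in0 = 0 AND 1 = 0
s1 = s0 AND in3 = 0 AND 1 = 0
s2 = s1 XOR in2 = 0 XOR 0 = 0
s3 = s2 XOR s0 = 0 XOR 0 = 0
s4 = s3 XOR in1 = 0 XOR 0 = 0
s5 = s1 OR s4 = 0 OR 0 = 0
s6 = s5 XOR in5 = 0 XOR 0 = 0
s7 = s3 OR s6 = 0 OR 0 = 0
So s7 = 0 as required.

in0=1, in1=0, in2=0, in3=1, in4=0, in5=0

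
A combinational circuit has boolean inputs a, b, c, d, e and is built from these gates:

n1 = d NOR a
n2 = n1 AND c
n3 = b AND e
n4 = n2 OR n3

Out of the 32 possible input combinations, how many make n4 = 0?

21

n4 = n2 OR n3 must be 0, so both n2 = 0 and n3 = 0.
n2 = n1 AND c must be 0, so at least one of n1, c is 0.
n3 = b AND e must be 0, so at least one of b, e is 0.
Enumerating the 32 input combinations, 21 give n4 = 0 and 11 give n4 = 1.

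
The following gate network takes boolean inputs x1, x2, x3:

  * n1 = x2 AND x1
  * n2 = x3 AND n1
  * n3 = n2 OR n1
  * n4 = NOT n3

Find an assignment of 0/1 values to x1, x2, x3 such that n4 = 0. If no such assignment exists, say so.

Check with x1=1, x2=1, x3=0:
n1 = x2 AND x1 = 1 AND 1 = 1
n2 = x3 AND n1 = 0 AND 1 = 0
n3 = n2 OR n1 = 0 OR 1 = 1
n4 = NOT n3 = NOT 1 = 0
So n4 = 0 as required.

x1=1, x2=1, x3=0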